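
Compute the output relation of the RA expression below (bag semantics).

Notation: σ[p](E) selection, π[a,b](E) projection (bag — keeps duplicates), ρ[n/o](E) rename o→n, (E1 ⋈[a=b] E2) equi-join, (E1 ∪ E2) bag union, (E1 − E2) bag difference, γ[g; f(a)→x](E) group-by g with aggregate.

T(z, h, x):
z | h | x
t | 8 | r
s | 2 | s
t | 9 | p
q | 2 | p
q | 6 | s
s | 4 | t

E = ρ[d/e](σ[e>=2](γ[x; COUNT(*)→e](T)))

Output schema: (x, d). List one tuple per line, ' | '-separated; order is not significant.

Per-node cardinality:
  T → 6
  γ[x; COUNT(*)→e](T) → 4
  σ[e>=2](γ[x; COUNT(*)→e](T)) → 2
  ρ[d/e](σ[e>=2](γ[x; COUNT(*)→e](T))) → 2

== RESULT ==
x | d
p | 2
s | 2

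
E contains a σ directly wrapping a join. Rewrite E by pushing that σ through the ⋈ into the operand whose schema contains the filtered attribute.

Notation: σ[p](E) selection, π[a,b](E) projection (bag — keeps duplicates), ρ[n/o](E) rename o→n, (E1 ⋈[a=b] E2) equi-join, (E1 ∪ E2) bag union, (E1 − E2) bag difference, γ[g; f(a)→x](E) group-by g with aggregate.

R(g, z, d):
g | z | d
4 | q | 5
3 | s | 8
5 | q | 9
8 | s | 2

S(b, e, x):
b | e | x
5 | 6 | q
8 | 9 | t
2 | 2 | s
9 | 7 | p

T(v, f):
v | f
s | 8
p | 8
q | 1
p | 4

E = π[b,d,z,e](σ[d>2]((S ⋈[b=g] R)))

σ filters on d, owned by the right side.
E' = π[b,d,z,e]((S ⋈[b=g] σ[d>2](R)))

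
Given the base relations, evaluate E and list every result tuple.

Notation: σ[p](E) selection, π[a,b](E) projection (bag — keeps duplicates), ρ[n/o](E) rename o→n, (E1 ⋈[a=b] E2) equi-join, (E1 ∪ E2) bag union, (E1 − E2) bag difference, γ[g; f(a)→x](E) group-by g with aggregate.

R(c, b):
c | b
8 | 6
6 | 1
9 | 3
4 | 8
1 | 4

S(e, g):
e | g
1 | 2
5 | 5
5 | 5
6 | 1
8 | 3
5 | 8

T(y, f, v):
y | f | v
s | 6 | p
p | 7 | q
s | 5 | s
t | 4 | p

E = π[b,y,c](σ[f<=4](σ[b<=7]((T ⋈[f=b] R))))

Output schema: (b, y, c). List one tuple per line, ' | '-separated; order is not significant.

Stepwise |·|:
  T → 4
  R → 5
  (T ⋈[f=b] R) → 2
  σ[b<=7]((T ⋈[f=b] R)) → 2
  σ[f<=4](σ[b<=7]((T ⋈[f=b] R))) → 1
  π[b,y,c](σ[f<=4](σ[b<=7]((T ⋈[f=b] R)))) → 1

== RESULT ==
b | y | c
4 | t | 1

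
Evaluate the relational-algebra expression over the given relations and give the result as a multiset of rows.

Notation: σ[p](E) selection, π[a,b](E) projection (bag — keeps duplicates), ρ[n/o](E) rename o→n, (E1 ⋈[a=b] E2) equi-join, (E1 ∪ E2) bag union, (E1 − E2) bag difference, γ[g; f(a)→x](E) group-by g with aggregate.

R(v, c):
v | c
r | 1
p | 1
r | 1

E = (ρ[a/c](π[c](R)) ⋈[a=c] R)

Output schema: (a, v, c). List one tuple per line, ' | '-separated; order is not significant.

Subexpression sizes:
  R → 3
  π[c](R) → 3
  ρ[a/c](π[c](R)) → 3
  R → 3
  (ρ[a/c](π[c](R)) ⋈[a=c] R) → 9

== RESULT ==
a | v | c
1 | p | 1
1 | p | 1
1 | p | 1
1 | r | 1
1 | r | 1
1 | r | 1
1 | r | 1
1 | r | 1
1 | r | 1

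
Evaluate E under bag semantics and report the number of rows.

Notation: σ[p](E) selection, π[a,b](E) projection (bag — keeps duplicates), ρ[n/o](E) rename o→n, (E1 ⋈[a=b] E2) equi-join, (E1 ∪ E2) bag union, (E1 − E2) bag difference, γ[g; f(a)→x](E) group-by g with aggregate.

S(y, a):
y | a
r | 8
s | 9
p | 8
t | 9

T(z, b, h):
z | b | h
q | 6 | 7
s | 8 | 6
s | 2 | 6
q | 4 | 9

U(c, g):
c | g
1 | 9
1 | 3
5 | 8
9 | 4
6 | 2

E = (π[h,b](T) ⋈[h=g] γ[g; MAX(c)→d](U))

Per-node cardinality:
  T → 4
  π[h,b](T) → 4
  U → 5
  γ[g; MAX(c)→d](U) → 5
  (π[h,b](T) ⋈[h=g] γ[g; MAX(c)→d](U)) → 1

|E| = 1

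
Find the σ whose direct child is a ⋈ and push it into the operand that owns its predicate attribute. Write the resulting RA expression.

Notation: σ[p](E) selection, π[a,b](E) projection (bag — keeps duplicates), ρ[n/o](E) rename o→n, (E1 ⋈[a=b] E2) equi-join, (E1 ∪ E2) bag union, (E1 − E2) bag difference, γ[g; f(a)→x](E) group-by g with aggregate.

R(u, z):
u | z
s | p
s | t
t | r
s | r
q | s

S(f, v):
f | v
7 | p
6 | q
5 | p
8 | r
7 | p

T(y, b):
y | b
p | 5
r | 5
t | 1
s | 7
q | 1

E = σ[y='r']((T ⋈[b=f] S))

σ filters on y, owned by the left side.
E' = (σ[y='r'](T) ⋈[b=f] S)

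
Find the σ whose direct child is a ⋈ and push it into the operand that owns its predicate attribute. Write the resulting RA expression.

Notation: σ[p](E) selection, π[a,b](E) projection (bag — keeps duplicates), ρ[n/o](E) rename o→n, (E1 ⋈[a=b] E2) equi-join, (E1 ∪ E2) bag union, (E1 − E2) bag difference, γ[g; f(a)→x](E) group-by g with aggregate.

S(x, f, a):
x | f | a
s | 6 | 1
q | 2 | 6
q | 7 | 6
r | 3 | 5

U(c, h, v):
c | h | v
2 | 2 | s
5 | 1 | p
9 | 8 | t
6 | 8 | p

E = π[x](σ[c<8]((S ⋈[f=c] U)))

σ filters on c, owned by the right side.
E' = π[x]((S ⋈[f=c] σ[c<8](U)))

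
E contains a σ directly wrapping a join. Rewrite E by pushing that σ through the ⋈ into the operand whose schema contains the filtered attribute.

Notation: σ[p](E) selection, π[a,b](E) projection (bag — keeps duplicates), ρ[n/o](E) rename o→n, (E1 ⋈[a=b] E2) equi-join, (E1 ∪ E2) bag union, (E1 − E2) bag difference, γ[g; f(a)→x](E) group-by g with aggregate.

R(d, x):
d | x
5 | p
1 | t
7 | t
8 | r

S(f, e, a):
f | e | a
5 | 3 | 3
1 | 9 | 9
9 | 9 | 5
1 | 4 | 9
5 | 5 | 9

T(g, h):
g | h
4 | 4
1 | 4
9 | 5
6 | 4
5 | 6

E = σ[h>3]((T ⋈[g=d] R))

σ filters on h, owned by the left side.
E' = (σ[h>3](T) ⋈[g=d] R)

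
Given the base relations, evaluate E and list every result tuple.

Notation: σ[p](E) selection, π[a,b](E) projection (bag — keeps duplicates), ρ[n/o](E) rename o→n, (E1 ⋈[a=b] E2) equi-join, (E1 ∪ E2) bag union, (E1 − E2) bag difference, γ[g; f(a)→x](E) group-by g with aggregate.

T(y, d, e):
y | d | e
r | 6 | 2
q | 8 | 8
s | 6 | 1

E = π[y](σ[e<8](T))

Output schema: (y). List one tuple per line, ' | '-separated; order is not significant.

Per-node cardinality:
  T → 3
  σ[e<8](T) → 2
  π[y](σ[e<8](T)) → 2

== RESULT ==
y
r
s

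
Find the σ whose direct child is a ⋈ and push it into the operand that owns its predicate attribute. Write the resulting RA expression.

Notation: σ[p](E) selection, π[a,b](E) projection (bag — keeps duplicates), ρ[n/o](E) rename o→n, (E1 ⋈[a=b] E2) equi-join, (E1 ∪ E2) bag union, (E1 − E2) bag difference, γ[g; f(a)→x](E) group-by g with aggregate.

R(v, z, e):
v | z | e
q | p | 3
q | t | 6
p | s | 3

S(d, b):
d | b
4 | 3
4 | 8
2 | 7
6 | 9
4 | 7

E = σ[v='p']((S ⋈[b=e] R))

σ filters on v, owned by the right side.
E' = (S ⋈[b=e] σ[v='p'](R))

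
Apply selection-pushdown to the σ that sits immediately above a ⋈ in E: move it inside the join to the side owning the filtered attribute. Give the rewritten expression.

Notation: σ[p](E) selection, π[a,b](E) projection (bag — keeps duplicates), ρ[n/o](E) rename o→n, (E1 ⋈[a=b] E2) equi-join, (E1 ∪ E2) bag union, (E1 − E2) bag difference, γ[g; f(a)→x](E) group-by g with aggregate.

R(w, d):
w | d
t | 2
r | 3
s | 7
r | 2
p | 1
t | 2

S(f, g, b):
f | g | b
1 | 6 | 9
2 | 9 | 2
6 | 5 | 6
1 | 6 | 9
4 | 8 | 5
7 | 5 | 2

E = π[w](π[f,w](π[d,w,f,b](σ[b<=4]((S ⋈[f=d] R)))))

σ filters on b, owned by the left side.
E' = π[w](π[f,w](π[d,w,f,b]((σ[b<=4](S) ⋈[f=d] R))))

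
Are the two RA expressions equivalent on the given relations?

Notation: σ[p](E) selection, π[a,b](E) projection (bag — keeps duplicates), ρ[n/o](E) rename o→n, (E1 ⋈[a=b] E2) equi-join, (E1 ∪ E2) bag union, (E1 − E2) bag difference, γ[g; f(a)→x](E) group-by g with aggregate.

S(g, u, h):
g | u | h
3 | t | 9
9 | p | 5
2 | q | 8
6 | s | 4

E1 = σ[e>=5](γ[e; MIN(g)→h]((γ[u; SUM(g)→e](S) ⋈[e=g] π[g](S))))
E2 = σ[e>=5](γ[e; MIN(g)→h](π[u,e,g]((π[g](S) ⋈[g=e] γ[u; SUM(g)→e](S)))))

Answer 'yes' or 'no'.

E1 subexpression sizes:
  S → 4
  γ[u; SUM(g)→e](S) → 4
  S → 4
  π[g](S) → 4
  (γ[u; SUM(g)→e](S) ⋈[e=g] π[g](S)) → 4
  γ[e; MIN(g)→h]((γ[u; SUM(g)→e](S) ⋈[e=g] π[g](S))) → 4
  σ[e>=5](γ[e; MIN(g)→h]((γ[u; SUM(g)→e](S) ⋈[e=g] π[g](S)))) → 2
E2 subexpression sizes:
  S → 4
  π[g](S) → 4
  S → 4
  γ[u; SUM(g)→e](S) → 4
  (π[g](S) ⋈[g=e] γ[u; SUM(g)→e](S)) → 4
  π[u,e,g]((π[g](S) ⋈[g=e] γ[u; SUM(g)→e](S))) → 4
  γ[e; MIN(g)→h](π[u,e,g]((π[g](S) ⋈[g=e] γ[u; SUM(g)→e](S)))) → 4
  σ[e>=5](γ[e; MIN(g)→h](π[u,e,g]((π[g](S) ⋈[g=e] γ[u; SUM(g)→e](S))))) → 2

E1 and E2 produce the same multiset:
e | h
6 | 6
9 | 9

yes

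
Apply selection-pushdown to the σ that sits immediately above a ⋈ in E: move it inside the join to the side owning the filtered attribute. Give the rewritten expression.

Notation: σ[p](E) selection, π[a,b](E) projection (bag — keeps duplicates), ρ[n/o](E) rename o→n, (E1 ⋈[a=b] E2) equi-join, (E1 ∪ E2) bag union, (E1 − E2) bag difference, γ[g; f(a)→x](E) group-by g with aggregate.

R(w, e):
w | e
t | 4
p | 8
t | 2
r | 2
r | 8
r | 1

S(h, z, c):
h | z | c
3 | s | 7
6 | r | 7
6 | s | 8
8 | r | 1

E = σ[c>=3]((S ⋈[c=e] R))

σ filters on c, owned by the left side.
E' = (σ[c>=3](S) ⋈[c=e] R)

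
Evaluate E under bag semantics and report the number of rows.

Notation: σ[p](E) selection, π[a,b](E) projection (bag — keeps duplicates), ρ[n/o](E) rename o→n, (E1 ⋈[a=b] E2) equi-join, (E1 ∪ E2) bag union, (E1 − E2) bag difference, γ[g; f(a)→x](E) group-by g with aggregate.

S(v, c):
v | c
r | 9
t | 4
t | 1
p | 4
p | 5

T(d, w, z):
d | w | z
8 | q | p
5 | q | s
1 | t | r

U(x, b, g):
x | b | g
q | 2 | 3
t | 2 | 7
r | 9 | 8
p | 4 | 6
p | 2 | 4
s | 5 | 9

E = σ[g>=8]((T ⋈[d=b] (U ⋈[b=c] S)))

Row counts bottom-up:
  T → 3
  U → 6
  S → 5
  (U ⋈[b=c] S) → 4
  (T ⋈[d=b] (U ⋈[b=c] S)) → 1
  σ[g>=8]((T ⋈[d=b] (U ⋈[b=c] S))) → 1

|E| = 1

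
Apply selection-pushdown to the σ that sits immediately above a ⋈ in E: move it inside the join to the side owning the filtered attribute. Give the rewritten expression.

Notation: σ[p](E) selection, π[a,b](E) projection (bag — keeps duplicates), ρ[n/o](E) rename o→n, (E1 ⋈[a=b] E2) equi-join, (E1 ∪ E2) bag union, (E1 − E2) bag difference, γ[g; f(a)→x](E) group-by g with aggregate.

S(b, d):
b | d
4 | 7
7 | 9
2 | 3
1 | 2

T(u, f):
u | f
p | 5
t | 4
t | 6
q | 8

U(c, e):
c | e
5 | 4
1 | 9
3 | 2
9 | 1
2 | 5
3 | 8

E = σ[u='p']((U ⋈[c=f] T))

σ filters on u, owned by the right side.
E' = (U ⋈[c=f] σ[u='p'](T))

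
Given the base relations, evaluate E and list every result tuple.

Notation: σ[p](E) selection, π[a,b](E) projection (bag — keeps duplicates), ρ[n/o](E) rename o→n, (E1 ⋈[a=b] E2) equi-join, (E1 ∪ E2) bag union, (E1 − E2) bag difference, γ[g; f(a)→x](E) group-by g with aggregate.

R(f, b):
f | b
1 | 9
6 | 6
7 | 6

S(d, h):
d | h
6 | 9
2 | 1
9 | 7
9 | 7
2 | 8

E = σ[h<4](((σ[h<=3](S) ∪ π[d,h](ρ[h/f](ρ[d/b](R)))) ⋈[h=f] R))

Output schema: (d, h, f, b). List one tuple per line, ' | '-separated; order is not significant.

Per-node cardinality:
  S → 5
  σ[h<=3](S) → 1
  R → 3
  ρ[d/b](R) → 3
  ρ[h/f](ρ[d/b](R)) → 3
  π[d,h](ρ[h/f](ρ[d/b](R))) → 3
  (σ[h<=3](S) ∪ π[d,h](ρ[h/f](ρ[d/b](R)))) → 4
  R → 3
  ((σ[h<=3](S) ∪ π[d,h](ρ[h/f](ρ[d/b](R)))) ⋈[h=f] R) → 4
  σ[h<4](((σ[h<=3](S) ∪ π[d,h](ρ[h/f](ρ[d/b](R)))) ⋈[h=f] R)) → 2

== RESULT ==
d | h | f | b
2 | 1 | 1 | 9
9 | 1 | 1 | 9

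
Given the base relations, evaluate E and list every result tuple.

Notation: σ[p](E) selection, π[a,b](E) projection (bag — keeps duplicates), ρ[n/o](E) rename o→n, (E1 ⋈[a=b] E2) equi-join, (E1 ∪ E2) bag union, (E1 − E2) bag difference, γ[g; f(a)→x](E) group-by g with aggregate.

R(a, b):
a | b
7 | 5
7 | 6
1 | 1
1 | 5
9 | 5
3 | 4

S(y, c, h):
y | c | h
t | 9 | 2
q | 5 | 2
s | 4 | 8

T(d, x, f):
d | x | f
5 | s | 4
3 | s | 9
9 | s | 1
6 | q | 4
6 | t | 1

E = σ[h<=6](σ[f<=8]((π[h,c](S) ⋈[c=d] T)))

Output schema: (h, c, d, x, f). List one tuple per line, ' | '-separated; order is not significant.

Stepwise |·|:
  S → 3
  π[h,c](S) → 3
  T → 5
  (π[h,c](S) ⋈[c=d] T) → 2
  σ[f<=8]((π[h,c](S) ⋈[c=d] T)) → 2
  σ[h<=6](σ[f<=8]((π[h,c](S) ⋈[c=d] T))) → 2

== RESULT ==
h | c | d | x | f
2 | 5 | 5 | s | 4
2 | 9 | 9 | s | 1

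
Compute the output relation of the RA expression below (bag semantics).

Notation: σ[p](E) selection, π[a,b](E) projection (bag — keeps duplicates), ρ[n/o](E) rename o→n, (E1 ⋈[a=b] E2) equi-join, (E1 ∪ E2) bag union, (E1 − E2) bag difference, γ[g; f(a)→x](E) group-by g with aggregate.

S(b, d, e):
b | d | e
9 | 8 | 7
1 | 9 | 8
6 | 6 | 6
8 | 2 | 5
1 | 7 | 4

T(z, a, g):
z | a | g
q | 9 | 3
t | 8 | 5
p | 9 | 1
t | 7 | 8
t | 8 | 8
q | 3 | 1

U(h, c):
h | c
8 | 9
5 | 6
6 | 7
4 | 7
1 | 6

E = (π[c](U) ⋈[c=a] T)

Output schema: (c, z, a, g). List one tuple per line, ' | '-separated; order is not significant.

Stepwise |·|:
  U → 5
  π[c](U) → 5
  T → 6
  (π[c](U) ⋈[c=a] T) → 4

== RESULT ==
c | z | a | g
7 | t | 7 | 8
7 | t | 7 | 8
9 | p | 9 | 1
9 | q | 9 | 3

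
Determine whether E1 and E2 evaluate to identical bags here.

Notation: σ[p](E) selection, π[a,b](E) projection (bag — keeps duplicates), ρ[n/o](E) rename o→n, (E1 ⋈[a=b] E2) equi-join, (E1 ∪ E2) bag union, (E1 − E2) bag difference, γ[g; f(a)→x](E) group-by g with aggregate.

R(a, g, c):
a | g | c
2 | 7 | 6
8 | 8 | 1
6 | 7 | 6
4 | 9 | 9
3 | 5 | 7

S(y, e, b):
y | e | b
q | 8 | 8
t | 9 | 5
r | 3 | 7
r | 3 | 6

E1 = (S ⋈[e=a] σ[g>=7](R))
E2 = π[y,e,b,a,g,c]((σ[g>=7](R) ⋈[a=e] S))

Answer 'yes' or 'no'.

E1 per-node cardinality:
  S → 4
  R → 5
  σ[g>=7](R) → 4
  (S ⋈[e=a] σ[g>=7](R)) → 1
E2 per-node cardinality:
  R → 5
  σ[g>=7](R) → 4
  S → 4
  (σ[g>=7](R) ⋈[a=e] S) → 1
  π[y,e,b,a,g,c]((σ[g>=7](R) ⋈[a=e] S)) → 1

E1 and E2 produce the same multiset:
y | e | b | a | g | c
q | 8 | 8 | 8 | 8 | 1

yes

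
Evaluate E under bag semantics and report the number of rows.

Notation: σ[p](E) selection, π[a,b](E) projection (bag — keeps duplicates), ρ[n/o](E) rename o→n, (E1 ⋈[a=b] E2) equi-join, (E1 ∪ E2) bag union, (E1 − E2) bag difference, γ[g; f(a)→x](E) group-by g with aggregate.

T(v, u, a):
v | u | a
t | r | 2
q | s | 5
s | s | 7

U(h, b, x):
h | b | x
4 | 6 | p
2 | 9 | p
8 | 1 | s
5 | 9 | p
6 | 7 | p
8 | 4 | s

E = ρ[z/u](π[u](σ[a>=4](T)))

Subexpression sizes:
  T → 3
  σ[a>=4](T) → 2
  π[u](σ[a>=4](T)) → 2
  ρ[z/u](π[u](σ[a>=4](T))) → 2

|E| = 2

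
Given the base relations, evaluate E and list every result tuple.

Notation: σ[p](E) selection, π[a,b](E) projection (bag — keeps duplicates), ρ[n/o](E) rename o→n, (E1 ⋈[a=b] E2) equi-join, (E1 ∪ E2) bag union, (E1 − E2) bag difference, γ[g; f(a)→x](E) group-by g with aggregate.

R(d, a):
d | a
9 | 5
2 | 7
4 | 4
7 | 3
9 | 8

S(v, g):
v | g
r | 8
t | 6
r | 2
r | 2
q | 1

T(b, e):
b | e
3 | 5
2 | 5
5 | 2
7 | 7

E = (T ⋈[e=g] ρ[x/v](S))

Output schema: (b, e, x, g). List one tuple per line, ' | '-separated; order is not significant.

Subexpression sizes:
  T → 4
  S → 5
  ρ[x/v](S) → 5
  (T ⋈[e=g] ρ[x/v](S)) → 2

== RESULT ==
b | e | x | g
5 | 2 | r | 2
5 | 2 | r | 2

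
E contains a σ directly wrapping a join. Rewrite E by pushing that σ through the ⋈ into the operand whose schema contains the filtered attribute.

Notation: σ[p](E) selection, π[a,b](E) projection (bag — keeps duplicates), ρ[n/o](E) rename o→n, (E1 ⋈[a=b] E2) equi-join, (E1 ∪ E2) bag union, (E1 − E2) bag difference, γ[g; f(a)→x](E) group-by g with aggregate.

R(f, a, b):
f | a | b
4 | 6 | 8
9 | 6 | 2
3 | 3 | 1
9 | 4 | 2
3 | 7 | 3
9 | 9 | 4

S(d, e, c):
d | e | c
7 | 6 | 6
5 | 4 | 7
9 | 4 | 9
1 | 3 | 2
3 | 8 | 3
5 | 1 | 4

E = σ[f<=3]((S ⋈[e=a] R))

σ filters on f, owned by the right side.
E' = (S ⋈[e=a] σ[f<=3](R))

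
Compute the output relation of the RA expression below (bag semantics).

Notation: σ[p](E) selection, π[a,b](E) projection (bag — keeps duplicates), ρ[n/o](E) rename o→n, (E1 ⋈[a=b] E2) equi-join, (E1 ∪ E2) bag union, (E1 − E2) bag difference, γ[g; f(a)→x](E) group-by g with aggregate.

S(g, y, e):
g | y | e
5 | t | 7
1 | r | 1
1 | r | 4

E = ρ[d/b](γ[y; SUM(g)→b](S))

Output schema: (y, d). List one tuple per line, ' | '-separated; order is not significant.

Row counts bottom-up:
  S → 3
  γ[y; SUM(g)→b](S) → 2
  ρ[d/b](γ[y; SUM(g)→b](S)) → 2

== RESULT ==
y | d
r | 2
t | 5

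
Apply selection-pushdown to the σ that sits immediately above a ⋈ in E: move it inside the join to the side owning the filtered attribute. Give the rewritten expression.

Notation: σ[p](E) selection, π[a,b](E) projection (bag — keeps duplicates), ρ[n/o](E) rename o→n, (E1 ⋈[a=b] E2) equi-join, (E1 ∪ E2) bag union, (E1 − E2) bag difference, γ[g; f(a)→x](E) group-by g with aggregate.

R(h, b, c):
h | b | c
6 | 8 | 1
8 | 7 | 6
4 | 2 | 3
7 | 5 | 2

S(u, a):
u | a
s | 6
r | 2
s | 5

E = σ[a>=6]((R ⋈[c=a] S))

σ filters on a, owned by the right side.
E' = (R ⋈[c=a] σ[a>=6](S))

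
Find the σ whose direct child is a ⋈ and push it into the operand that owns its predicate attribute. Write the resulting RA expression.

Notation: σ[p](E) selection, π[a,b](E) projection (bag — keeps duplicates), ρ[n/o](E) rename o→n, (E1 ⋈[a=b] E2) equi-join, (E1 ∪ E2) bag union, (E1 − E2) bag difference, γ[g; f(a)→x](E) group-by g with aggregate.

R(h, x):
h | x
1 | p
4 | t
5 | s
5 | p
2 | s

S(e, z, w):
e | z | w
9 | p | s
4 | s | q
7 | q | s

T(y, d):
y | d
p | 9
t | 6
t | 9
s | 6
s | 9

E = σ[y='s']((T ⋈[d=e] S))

σ filters on y, owned by the left side.
E' = (σ[y='s'](T) ⋈[d=e] S)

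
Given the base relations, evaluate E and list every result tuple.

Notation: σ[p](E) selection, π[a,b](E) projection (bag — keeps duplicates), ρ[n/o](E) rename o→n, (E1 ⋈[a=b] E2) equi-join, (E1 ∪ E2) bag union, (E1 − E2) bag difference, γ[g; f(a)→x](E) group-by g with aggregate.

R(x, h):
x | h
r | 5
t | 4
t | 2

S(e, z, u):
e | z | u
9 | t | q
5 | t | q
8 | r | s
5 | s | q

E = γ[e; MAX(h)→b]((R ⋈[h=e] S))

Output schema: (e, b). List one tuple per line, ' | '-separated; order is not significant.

Row counts bottom-up:
  R → 3
  S → 4
  (R ⋈[h=e] S) → 2
  γ[e; MAX(h)→b]((R ⋈[h=e] S)) → 1

== RESULT ==
e | b
5 | 5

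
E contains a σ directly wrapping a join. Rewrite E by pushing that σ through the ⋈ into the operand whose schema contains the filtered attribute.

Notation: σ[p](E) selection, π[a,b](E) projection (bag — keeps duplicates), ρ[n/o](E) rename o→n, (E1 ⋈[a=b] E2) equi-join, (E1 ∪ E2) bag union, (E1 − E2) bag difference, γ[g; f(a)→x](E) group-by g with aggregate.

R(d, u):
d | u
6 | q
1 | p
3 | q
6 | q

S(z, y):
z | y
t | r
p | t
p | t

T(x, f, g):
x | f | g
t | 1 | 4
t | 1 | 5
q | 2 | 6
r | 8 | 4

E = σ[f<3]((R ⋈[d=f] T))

σ filters on f, owned by the right side.
E' = (R ⋈[d=f] σ[f<3](T))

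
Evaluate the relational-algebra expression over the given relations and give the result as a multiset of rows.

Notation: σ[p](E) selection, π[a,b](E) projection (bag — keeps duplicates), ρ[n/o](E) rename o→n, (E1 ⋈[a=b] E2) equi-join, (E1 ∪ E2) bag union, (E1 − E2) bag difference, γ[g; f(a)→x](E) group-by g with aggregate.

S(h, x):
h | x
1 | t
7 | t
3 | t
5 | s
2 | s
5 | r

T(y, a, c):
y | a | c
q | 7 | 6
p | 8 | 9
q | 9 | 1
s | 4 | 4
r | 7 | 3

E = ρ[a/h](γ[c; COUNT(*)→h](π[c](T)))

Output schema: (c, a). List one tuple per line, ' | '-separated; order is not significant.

Per-node cardinality:
  T → 5
  π[c](T) → 5
  γ[c; COUNT(*)→h](π[c](T)) → 5
  ρ[a/h](γ[c; COUNT(*)→h](π[c](T))) → 5

== RESULT ==
c | a
1 | 1
3 | 1
4 | 1
6 | 1
9 | 1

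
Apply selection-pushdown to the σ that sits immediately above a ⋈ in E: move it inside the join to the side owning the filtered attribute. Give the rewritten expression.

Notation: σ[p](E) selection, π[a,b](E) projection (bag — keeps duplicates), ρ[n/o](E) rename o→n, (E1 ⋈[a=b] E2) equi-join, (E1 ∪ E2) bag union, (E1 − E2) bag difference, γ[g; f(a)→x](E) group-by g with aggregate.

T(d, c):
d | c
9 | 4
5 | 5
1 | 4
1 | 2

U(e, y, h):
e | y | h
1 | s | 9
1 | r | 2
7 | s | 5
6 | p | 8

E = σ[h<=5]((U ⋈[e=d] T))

σ filters on h, owned by the left side.
E' = (σ[h<=5](U) ⋈[e=d] T)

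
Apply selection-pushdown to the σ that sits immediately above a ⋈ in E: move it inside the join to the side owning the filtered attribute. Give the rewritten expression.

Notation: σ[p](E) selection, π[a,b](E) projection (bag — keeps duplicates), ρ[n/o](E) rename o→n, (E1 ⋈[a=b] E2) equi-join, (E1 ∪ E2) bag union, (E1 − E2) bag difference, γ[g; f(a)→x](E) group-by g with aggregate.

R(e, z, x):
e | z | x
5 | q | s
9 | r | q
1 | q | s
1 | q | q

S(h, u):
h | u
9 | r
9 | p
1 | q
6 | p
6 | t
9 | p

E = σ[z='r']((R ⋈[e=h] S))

σ filters on z, owned by the left side.
E' = (σ[z='r'](R) ⋈[e=h] S)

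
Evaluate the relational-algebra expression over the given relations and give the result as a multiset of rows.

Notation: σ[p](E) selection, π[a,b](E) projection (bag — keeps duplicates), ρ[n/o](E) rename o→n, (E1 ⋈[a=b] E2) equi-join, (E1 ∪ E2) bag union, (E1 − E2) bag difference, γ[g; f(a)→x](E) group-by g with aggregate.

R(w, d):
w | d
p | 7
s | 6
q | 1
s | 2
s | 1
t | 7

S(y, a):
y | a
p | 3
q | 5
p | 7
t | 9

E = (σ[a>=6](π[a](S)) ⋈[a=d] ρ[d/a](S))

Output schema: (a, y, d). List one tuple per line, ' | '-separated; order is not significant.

Per-node cardinality:
  S → 4
  π[a](S) → 4
  σ[a>=6](π[a](S)) → 2
  S → 4
  ρ[d/a](S) → 4
  (σ[a>=6](π[a](S)) ⋈[a=d] ρ[d/a](S)) → 2

== RESULT ==
a | y | d
7 | p | 7
9 | t | 9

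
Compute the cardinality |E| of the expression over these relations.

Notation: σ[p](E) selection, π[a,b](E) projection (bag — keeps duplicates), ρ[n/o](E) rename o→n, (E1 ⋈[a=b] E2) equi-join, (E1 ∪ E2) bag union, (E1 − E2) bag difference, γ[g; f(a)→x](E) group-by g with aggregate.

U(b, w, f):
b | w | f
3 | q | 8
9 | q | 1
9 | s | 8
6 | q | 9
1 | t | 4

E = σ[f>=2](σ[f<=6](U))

Per-node cardinality:
  U → 5
  σ[f<=6](U) → 2
  σ[f>=2](σ[f<=6](U)) → 1

|E| = 1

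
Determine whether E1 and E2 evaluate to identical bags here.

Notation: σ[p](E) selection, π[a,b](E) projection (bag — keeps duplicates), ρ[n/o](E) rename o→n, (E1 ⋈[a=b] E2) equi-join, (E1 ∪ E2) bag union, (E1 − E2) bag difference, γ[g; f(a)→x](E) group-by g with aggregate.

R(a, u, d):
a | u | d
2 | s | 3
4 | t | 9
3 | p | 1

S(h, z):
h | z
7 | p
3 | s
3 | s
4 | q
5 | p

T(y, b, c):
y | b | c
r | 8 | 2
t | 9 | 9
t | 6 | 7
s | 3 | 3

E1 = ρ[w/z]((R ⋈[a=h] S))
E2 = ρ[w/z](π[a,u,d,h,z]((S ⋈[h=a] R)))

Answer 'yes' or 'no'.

E1 row counts bottom-up:
  R → 3
  S → 5
  (R ⋈[a=h] S) → 3
  ρ[w/z]((R ⋈[a=h] S)) → 3
E2 row counts bottom-up:
  S → 5
  R → 3
  (S ⋈[h=a] R) → 3
  π[a,u,d,h,z]((S ⋈[h=a] R)) → 3
  ρ[w/z](π[a,u,d,h,z]((S ⋈[h=a] R))) → 3

E1 and E2 produce the same multiset:
a | u | d | h | w
3 | p | 1 | 3 | s
3 | p | 1 | 3 | s
4 | t | 9 | 4 | q

yes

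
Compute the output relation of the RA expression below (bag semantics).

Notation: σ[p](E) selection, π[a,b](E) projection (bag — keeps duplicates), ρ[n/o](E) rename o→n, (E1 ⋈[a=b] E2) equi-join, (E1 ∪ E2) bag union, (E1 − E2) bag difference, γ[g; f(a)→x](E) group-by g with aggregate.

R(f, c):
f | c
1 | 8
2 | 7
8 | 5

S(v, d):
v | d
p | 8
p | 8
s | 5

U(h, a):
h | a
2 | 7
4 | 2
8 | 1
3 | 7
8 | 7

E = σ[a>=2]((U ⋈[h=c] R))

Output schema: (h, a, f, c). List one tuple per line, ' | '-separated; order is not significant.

Per-node cardinality:
  U → 5
  R → 3
  (U ⋈[h=c] R) → 2
  σ[a>=2]((U ⋈[h=c] R)) → 1

== RESULT ==
h | a | f | c
8 | 7 | 1 | 8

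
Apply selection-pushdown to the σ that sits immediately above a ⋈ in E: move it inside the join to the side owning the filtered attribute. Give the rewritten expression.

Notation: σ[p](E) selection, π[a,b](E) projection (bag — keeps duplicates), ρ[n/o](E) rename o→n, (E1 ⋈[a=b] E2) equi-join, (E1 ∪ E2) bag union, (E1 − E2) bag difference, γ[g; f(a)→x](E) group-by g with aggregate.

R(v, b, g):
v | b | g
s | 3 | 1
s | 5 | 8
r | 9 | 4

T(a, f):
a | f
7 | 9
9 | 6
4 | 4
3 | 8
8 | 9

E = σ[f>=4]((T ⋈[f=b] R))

σ filters on f, owned by the left side.
E' = (σ[f>=4](T) ⋈[f=b] R)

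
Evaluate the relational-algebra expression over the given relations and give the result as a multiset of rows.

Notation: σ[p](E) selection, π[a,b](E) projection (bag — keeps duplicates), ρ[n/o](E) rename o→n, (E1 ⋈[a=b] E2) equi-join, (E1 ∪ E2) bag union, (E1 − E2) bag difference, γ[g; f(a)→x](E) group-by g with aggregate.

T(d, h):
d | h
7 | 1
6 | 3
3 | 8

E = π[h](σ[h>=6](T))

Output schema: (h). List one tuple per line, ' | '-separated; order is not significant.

Per-node cardinality:
  T → 3
  σ[h>=6](T) → 1
  π[h](σ[h>=6](T)) → 1

== RESULT ==
h
8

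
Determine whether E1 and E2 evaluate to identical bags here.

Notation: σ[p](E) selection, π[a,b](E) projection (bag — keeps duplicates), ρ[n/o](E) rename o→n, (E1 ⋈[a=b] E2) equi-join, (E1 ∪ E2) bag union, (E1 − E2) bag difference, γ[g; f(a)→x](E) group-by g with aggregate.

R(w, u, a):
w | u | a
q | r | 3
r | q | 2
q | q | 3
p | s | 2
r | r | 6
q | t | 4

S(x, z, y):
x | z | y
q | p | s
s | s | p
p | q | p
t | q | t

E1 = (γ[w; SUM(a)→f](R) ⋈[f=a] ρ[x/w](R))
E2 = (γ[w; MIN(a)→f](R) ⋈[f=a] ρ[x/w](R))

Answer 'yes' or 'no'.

E1 row counts bottom-up:
  R → 6
  γ[w; SUM(a)→f](R) → 3
  R → 6
  ρ[x/w](R) → 6
  (γ[w; SUM(a)→f](R) ⋈[f=a] ρ[x/w](R)) → 2
E2 row counts bottom-up:
  R → 6
  γ[w; MIN(a)→f](R) → 3
  R → 6
  ρ[x/w](R) → 6
  (γ[w; MIN(a)→f](R) ⋈[f=a] ρ[x/w](R)) → 6

E1 result:
w | f | x | u | a
p | 2 | p | s | 2
p | 2 | r | q | 2
E2 result:
w | f | x | u | a
p | 2 | p | s | 2
p | 2 | r | q | 2
q | 3 | q | q | 3
q | 3 | q | r | 3
r | 2 | p | s | 2
r | 2 | r | q | 2
Witness: ('q', 3, 'q', 'q', 3) appears 0× in E1 but 1× in E2.

no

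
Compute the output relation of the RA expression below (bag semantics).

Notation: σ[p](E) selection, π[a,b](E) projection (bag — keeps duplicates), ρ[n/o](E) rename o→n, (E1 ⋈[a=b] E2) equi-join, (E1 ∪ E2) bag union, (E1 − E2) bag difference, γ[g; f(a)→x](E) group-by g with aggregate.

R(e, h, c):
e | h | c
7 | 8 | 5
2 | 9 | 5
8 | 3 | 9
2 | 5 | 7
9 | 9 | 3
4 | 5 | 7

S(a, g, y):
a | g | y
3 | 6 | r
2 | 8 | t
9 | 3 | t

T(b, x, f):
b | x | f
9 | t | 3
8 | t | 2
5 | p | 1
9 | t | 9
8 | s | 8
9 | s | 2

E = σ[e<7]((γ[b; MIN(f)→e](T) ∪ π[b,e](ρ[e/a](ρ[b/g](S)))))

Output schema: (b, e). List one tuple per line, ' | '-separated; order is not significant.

Subexpression sizes:
  T → 6
  γ[b; MIN(f)→e](T) → 3
  S → 3
  ρ[b/g](S) → 3
  ρ[e/a](ρ[b/g](S)) → 3
  π[b,e](ρ[e/a](ρ[b/g](S))) → 3
  (γ[b; MIN(f)→e](T) ∪ π[b,e](ρ[e/a](ρ[b/g](S)))) → 6
  σ[e<7]((γ[b; MIN(f)→e](T) ∪ π[b,e](ρ[e/a](ρ[b/g](S))))) → 5

== RESULT ==
b | e
5 | 1
6 | 3
8 | 2
8 | 2
9 | 2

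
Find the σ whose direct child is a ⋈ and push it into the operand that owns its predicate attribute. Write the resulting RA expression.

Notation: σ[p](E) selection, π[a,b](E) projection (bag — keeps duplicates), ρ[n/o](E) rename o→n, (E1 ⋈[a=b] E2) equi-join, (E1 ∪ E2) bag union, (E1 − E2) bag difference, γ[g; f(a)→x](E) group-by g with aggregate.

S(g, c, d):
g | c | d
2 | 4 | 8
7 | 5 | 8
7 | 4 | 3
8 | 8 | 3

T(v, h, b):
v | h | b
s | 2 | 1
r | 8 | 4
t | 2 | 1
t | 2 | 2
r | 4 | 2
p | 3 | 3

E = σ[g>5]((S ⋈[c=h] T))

σ filters on g, owned by the left side.
E' = (σ[g>5](S) ⋈[c=h] T)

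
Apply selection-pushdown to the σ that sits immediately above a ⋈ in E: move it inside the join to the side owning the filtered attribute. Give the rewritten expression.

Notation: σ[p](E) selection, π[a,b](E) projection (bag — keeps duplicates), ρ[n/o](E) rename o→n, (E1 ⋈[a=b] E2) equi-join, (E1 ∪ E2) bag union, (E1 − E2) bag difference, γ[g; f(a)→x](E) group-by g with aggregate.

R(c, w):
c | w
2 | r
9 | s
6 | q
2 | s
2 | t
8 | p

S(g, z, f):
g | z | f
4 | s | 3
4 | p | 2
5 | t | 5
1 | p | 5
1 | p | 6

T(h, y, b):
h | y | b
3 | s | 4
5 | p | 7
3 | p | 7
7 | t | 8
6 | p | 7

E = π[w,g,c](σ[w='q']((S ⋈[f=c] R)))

σ filters on w, owned by the right side.
E' = π[w,g,c]((S ⋈[f=c] σ[w='q'](R)))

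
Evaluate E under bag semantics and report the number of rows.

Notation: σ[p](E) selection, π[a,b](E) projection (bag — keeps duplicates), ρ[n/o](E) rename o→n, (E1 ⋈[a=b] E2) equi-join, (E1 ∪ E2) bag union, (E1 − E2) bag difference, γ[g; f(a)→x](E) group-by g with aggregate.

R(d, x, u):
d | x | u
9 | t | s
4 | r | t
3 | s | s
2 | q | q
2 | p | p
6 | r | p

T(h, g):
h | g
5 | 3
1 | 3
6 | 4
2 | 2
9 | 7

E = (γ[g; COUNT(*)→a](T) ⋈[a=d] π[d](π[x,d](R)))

Stepwise |·|:
  T → 5
  γ[g; COUNT(*)→a](T) → 4
  R → 6
  π[x,d](R) → 6
  π[d](π[x,d](R)) → 6
  (γ[g; COUNT(*)→a](T) ⋈[a=d] π[d](π[x,d](R))) → 2

|E| = 2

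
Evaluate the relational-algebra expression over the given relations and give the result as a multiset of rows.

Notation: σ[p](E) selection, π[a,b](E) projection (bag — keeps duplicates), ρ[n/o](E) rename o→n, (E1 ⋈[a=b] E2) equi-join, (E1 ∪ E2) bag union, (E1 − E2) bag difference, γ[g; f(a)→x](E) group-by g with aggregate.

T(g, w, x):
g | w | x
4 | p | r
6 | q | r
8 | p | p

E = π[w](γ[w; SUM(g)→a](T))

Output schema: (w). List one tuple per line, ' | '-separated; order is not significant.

Subexpression sizes:
  T → 3
  γ[w; SUM(g)→a](T) → 2
  π[w](γ[w; SUM(g)→a](T)) → 2

== RESULT ==
w
p
q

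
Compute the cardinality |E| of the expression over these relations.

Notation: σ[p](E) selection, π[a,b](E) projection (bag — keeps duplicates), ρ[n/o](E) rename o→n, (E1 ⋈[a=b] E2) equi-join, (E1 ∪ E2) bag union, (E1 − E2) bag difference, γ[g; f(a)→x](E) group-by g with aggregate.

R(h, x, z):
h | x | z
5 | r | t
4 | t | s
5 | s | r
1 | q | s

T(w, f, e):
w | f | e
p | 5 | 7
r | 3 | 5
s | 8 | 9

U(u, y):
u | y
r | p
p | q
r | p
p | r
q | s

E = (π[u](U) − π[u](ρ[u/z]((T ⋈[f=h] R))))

Subexpression sizes:
  U → 5
  π[u](U) → 5
  T → 3
  R → 4
  (T ⋈[f=h] R) → 2
  ρ[u/z]((T ⋈[f=h] R)) → 2
  π[u](ρ[u/z]((T ⋈[f=h] R))) → 2
  (π[u](U) − π[u](ρ[u/z]((T ⋈[f=h] R)))) → 4

|E| = 4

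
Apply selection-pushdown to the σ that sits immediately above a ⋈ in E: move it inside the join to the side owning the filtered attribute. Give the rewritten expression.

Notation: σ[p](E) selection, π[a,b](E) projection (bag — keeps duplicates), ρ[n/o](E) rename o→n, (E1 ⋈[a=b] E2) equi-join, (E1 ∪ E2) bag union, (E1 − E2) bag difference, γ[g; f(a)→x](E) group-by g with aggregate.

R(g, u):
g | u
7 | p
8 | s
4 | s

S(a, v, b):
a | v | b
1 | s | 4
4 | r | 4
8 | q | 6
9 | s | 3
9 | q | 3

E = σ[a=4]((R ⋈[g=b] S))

σ filters on a, owned by the right side.
E' = (R ⋈[g=b] σ[a=4](S))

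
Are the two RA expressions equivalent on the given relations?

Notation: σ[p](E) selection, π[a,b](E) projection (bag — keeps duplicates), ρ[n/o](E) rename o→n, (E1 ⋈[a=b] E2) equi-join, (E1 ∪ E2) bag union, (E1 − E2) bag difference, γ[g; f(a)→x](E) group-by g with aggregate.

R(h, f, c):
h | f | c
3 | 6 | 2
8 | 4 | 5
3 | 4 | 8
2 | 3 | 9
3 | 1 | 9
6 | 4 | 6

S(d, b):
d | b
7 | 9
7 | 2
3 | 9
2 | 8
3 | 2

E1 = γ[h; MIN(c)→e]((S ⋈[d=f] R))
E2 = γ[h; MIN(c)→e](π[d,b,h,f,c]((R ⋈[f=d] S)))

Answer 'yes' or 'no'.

E1 subexpression sizes:
  S → 5
  R → 6
  (S ⋈[d=f] R) → 2
  γ[h; MIN(c)→e]((S ⋈[d=f] R)) → 1
E2 subexpression sizes:
  R → 6
  S → 5
  (R ⋈[f=d] S) → 2
  π[d,b,h,f,c]((R ⋈[f=d] S)) → 2
  γ[h; MIN(c)→e](π[d,b,h,f,c]((R ⋈[f=d] S))) → 1

E1 and E2 produce the same multiset:
h | e
2 | 9

yes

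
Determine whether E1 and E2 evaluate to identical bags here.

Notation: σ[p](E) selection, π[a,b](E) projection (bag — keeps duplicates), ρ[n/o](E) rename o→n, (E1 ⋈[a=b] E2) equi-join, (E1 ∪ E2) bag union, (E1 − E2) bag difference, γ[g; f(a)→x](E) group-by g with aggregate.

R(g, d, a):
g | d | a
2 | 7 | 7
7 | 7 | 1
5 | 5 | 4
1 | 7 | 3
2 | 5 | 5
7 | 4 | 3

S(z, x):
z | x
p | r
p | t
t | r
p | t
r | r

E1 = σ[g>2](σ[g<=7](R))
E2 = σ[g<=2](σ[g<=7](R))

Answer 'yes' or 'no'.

E1 per-node cardinality:
  R → 6
  σ[g<=7](R) → 6
  σ[g>2](σ[g<=7](R)) → 3
E2 per-node cardinality:
  R → 6
  σ[g<=7](R) → 6
  σ[g<=2](σ[g<=7](R)) → 3

E1 result:
g | d | a
5 | 5 | 4
7 | 4 | 3
7 | 7 | 1
E2 result:
g | d | a
1 | 7 | 3
2 | 5 | 5
2 | 7 | 7
Witness: (5, 5, 4) appears 1× in E1 but 0× in E2.

no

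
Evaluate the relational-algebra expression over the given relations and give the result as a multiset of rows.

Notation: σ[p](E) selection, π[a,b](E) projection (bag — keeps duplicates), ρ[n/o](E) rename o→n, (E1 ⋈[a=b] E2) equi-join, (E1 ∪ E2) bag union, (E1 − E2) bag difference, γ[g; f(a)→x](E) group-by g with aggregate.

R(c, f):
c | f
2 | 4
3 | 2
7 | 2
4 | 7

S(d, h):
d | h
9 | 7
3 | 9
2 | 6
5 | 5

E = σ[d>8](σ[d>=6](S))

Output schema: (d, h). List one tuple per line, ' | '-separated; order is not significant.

Stepwise |·|:
  S → 4
  σ[d>=6](S) → 1
  σ[d>8](σ[d>=6](S)) → 1

== RESULT ==
d | h
9 | 7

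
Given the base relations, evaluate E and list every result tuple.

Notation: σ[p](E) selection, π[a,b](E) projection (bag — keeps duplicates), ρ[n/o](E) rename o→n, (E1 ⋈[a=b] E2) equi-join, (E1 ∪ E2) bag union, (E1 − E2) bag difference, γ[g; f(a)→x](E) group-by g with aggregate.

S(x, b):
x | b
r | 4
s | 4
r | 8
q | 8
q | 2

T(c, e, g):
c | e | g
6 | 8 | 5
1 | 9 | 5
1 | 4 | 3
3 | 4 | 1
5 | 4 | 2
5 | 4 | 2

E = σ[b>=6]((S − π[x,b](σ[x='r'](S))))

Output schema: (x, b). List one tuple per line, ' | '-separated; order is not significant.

Row counts bottom-up:
  S → 5
  S → 5
  σ[x='r'](S) → 2
  π[x,b](σ[x='r'](S)) → 2
  (S − π[x,b](σ[x='r'](S))) → 3
  σ[b>=6]((S − π[x,b](σ[x='r'](S)))) → 1

== RESULT ==
x | b
q | 8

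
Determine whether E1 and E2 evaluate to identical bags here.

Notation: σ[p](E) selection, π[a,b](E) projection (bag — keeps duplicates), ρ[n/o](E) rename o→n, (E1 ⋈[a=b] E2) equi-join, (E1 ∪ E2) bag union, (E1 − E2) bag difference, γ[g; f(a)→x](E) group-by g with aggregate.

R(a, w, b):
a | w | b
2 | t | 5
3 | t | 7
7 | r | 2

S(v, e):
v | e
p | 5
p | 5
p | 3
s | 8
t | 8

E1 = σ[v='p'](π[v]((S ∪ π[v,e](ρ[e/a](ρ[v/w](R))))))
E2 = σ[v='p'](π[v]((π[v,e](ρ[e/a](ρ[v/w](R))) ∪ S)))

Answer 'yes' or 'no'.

E1 per-node cardinality:
  S → 5
  R → 3
  ρ[v/w](R) → 3
  ρ[e/a](ρ[v/w](R)) → 3
  π[v,e](ρ[e/a](ρ[v/w](R))) → 3
  (S ∪ π[v,e](ρ[e/a](ρ[v/w](R)))) → 8
  π[v]((S ∪ π[v,e](ρ[e/a](ρ[v/w](R))))) → 8
  σ[v='p'](π[v]((S ∪ π[v,e](ρ[e/a](ρ[v/w](R)))))) → 3
E2 per-node cardinality:
  R → 3
  ρ[v/w](R) → 3
  ρ[e/a](ρ[v/w](R)) → 3
  π[v,e](ρ[e/a](ρ[v/w](R))) → 3
  S → 5
  (π[v,e](ρ[e/a](ρ[v/w](R))) ∪ S) → 8
  π[v]((π[v,e](ρ[e/a](ρ[v/w](R))) ∪ S)) → 8
  σ[v='p'](π[v]((π[v,e](ρ[e/a](ρ[v/w](R))) ∪ S))) → 3

E1 and E2 produce the same multiset:
v
p
p
p

yes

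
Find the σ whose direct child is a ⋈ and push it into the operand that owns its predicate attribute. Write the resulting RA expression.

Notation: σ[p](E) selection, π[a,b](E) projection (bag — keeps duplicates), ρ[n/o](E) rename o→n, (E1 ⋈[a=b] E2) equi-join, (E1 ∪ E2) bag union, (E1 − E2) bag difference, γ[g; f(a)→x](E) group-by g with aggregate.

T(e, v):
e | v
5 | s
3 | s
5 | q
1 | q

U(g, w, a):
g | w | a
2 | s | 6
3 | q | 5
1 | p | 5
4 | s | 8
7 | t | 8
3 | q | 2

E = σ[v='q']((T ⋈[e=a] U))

σ filters on v, owned by the left side.
E' = (σ[v='q'](T) ⋈[e=a] U)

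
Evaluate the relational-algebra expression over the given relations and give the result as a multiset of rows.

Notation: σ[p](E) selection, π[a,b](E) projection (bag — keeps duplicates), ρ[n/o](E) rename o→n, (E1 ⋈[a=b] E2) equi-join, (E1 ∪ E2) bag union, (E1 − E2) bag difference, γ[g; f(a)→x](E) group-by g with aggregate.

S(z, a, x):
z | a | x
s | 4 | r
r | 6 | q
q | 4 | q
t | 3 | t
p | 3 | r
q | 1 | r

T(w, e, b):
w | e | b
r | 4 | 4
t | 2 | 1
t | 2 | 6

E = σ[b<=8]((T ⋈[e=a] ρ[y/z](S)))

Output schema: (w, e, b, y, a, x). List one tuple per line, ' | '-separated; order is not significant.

Stepwise |·|:
  T → 3
  S → 6
  ρ[y/z](S) → 6
  (T ⋈[e=a] ρ[y/z](S)) → 2
  σ[b<=8]((T ⋈[e=a] ρ[y/z](S))) → 2

== RESULT ==
w | e | b | y | a | x
r | 4 | 4 | q | 4 | q
r | 4 | 4 | s | 4 | r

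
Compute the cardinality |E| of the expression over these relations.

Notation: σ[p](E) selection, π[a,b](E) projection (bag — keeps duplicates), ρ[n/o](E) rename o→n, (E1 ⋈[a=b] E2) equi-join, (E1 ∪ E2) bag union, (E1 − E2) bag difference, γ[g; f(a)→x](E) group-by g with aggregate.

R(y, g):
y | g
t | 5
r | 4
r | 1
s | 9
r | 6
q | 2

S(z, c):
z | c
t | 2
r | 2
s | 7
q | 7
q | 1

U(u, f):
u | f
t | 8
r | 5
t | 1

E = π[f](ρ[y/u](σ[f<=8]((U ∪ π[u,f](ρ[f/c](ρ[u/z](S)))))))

Stepwise |·|:
  U → 3
  S → 5
  ρ[u/z](S) → 5
  ρ[f/c](ρ[u/z](S)) → 5
  π[u,f](ρ[f/c](ρ[u/z](S))) → 5
  (U ∪ π[u,f](ρ[f/c](ρ[u/z](S)))) → 8
  σ[f<=8]((U ∪ π[u,f](ρ[f/c](ρ[u/z](S))))) → 8
  ρ[y/u](σ[f<=8]((U ∪ π[u,f](ρ[f/c](ρ[u/z](S)))))) → 8
  π[f](ρ[y/u](σ[f<=8]((U ∪ π[u,f](ρ[f/c](ρ[u/z](S))))))) → 8

|E| = 8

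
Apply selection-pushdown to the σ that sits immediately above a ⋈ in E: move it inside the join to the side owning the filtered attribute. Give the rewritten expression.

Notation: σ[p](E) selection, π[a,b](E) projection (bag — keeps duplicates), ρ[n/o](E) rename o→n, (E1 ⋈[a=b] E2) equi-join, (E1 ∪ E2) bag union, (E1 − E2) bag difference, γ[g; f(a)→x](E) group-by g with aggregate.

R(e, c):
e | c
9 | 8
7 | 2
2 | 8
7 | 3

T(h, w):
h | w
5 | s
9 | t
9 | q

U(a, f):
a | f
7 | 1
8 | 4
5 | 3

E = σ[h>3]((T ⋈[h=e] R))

σ filters on h, owned by the left side.
E' = (σ[h>3](T) ⋈[h=e] R)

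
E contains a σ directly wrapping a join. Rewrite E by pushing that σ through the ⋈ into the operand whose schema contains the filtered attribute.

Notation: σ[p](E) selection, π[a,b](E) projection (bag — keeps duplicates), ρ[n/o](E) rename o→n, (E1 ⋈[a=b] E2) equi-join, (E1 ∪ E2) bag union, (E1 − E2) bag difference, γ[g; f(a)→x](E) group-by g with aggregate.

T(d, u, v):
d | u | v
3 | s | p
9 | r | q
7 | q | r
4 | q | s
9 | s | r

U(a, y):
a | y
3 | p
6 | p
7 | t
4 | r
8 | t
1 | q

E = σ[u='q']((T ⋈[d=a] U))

σ filters on u, owned by the left side.
E' = (σ[u='q'](T) ⋈[d=a] U)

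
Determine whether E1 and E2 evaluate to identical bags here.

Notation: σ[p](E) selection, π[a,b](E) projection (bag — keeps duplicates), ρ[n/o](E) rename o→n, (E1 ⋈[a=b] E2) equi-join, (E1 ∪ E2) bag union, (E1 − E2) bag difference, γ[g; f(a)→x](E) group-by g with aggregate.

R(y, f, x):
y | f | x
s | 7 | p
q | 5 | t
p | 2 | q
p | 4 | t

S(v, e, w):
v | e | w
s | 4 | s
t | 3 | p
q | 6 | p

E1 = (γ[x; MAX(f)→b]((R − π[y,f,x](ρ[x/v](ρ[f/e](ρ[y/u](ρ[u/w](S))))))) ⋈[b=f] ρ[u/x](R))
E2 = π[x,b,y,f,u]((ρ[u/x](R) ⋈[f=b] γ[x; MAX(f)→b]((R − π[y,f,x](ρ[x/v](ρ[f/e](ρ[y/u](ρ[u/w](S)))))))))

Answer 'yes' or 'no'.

E1 stepwise |·|:
  R → 4
  S → 3
  ρ[u/w](S) → 3
  ρ[y/u](ρ[u/w](S)) → 3
  ρ[f/e](ρ[y/u](ρ[u/w](S))) → 3
  ρ[x/v](ρ[f/e](ρ[y/u](ρ[u/w](S)))) → 3
  π[y,f,x](ρ[x/v](ρ[f/e](ρ[y/u](ρ[u/w](S))))) → 3
  (R − π[y,f,x](ρ[x/v](ρ[f/e](ρ[y/u](ρ[u/w](S)))))) → 4
  γ[x; MAX(f)→b]((R − π[y,f,x](ρ[x/v](ρ[f/e](ρ[y/u](ρ[u/w](S))))))) → 3
  R → 4
  ρ[u/x](R) → 4
  (γ[x; MAX(f)→b]((R − π[y,f,x](ρ[x/v](ρ[f/e](ρ[y/u](ρ[u/w](S))))))) ⋈[b=f] ρ[u/x](R)) → 3
E2 stepwise |·|:
  R → 4
  ρ[u/x](R) → 4
  R → 4
  S → 3
  ρ[u/w](S) → 3
  ρ[y/u](ρ[u/w](S)) → 3
  ρ[f/e](ρ[y/u](ρ[u/w](S))) → 3
  ρ[x/v](ρ[f/e](ρ[y/u](ρ[u/w](S)))) → 3
  π[y,f,x](ρ[x/v](ρ[f/e](ρ[y/u](ρ[u/w](S))))) → 3
  (R − π[y,f,x](ρ[x/v](ρ[f/e](ρ[y/u](ρ[u/w](S)))))) → 4
  γ[x; MAX(f)→b]((R − π[y,f,x](ρ[x/v](ρ[f/e](ρ[y/u](ρ[u/w](S))))))) → 3
  (ρ[u/x](R) ⋈[f=b] γ[x; MAX(f)→b]((R − π[y,f,x](ρ[x/v](ρ[f/e](ρ[y/u](ρ[u/w](S)))))))) → 3
  π[x,b,y,f,u]((ρ[u/x](R) ⋈[f=b] γ[x; MAX(f)→b]((R − π[y,f,x](ρ[x/v](ρ[f/e](ρ[y/u](ρ[u/w](S))))))))) → 3

E1 and E2 produce the same multiset:
x | b | y | f | u
p | 7 | s | 7 | p
q | 2 | p | 2 | q
t | 5 | q | 5 | t

yes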